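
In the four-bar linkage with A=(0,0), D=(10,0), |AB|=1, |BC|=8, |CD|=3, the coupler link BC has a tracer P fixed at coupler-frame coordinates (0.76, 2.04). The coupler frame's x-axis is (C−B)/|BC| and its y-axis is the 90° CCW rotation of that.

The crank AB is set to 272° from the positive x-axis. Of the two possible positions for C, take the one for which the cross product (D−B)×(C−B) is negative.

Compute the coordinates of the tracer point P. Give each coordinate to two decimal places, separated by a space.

A=(0,0), D=(10.00,0)
B = A + 1.00·(cos272°, sin272°) = (0.0349, -0.9994)
|BD| = 10.0151
circle(B,8.00) ∩ circle(D,3.00): a=7.7534, h=1.9710
  candidates: C₊=(7.5529,1.7355) cross=19.740; C₋=(7.9463,-2.1868) cross=-19.740
  mode - wants cross < 0 → take C=(7.9463,-2.1868) (cross=-19.740)
ex = (C−B)/|BC| = (0.9889,-0.1484); ey = (0.1484,0.9889)
P = B + 0.76·ex + 2.04·ey = (1.0893,0.9052)

1.09 0.91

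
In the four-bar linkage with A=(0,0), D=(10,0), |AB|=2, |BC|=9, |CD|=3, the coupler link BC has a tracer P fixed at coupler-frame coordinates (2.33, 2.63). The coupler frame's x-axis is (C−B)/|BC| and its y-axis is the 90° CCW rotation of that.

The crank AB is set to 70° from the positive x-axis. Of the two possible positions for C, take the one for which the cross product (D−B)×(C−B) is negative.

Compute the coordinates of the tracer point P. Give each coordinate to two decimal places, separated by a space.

A=(0,0), D=(10.00,0)
B = A + 2.00·(cos70°, sin70°) = (0.6840, 1.8794)
|BD| = 9.5036
circle(B,9.00) ∩ circle(D,3.00): a=8.5398, h=2.8410
  candidates: C₊=(9.6170,2.9755) cross=27.000; C₋=(8.4934,-2.5943) cross=-27.000
  mode - wants cross < 0 → take C=(8.4934,-2.5943) (cross=-27.000)
ex = (C−B)/|BC| = (0.8677,-0.4971); ey = (0.4971,0.8677)
P = B + 2.33·ex + 2.63·ey = (4.0131,3.0033)

4.01 3.00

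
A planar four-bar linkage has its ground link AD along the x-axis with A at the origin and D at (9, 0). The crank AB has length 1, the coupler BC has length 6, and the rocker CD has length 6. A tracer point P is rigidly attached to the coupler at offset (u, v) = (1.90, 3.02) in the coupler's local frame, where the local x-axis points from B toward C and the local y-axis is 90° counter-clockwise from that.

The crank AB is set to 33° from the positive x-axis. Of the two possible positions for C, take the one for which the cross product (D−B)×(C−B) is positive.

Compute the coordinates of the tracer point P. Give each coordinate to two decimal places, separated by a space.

A=(0,0), D=(9.00,0)
B = A + 1.00·(cos33°, sin33°) = (0.8387, 0.5446)
|BD| = 8.1795
circle(B,6.00) ∩ circle(D,6.00): a=4.0897, h=4.3902
  candidates: C₊=(5.2117,4.6528) cross=35.910; C₋=(4.6270,-4.1082) cross=-35.910
  mode + wants cross > 0 → take C=(5.2117,4.6528) (cross=35.910)
ex = (C−B)/|BC| = (0.7288,0.6847); ey = (-0.6847,0.7288)
P = B + 1.90·ex + 3.02·ey = (0.1557,4.0466)

0.16 4.05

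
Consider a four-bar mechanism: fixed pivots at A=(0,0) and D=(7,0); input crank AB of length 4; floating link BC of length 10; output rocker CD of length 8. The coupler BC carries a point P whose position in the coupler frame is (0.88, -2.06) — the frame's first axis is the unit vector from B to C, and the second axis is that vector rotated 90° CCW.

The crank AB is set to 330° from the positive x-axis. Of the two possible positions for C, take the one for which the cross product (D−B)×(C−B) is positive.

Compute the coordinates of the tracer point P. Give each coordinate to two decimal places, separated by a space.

5.65 -1.52

A=(0,0), D=(7.00,0)
B = A + 4.00·(cos330°, sin330°) = (3.4641, -2.0000)
|BD| = 4.0623
circle(B,10.00) ∩ circle(D,8.00): a=6.4621, h=7.6316
  candidates: C₊=(5.3316,7.8241) cross=31.002; C₋=(12.8460,-5.4611) cross=-31.002
  mode + wants cross > 0 → take C=(5.3316,7.8241) (cross=31.002)
ex = (C−B)/|BC| = (0.1867,0.9824); ey = (-0.9824,0.1867)
P = B + 0.88·ex + -2.06·ey = (5.6522,-1.5202)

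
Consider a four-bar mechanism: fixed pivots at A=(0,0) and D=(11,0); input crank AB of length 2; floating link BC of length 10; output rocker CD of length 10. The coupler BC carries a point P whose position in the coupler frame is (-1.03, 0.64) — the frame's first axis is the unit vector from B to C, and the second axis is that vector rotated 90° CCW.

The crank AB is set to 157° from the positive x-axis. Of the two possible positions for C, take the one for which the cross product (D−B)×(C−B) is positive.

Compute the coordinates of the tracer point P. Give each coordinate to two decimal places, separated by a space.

-3.01 0.48

A=(0,0), D=(11.00,0)
B = A + 2.00·(cos157°, sin157°) = (-1.8410, 0.7815)
|BD| = 12.8648
circle(B,10.00) ∩ circle(D,10.00): a=6.4324, h=7.6567
  candidates: C₊=(5.0446,8.0333) cross=98.501; C₋=(4.1144,-7.2518) cross=-98.501
  mode + wants cross > 0 → take C=(5.0446,8.0333) (cross=98.501)
ex = (C−B)/|BC| = (0.6886,0.7252); ey = (-0.7252,0.6886)
P = B + -1.03·ex + 0.64·ey = (-3.0143,0.4752)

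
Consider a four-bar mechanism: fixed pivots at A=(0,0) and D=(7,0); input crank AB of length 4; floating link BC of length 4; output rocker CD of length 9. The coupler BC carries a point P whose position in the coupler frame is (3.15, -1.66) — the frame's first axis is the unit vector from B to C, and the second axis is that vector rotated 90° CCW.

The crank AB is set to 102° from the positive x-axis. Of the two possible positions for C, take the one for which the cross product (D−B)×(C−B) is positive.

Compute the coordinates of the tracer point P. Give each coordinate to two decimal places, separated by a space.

A=(0,0), D=(7.00,0)
B = A + 4.00·(cos102°, sin102°) = (-0.8316, 3.9126)
|BD| = 8.7546
circle(B,4.00) ∩ circle(D,9.00): a=0.6650, h=3.9443
  candidates: C₊=(1.5260,7.1439) cross=34.531; C₋=(-1.9996,0.0869) cross=-34.531
  mode + wants cross > 0 → take C=(1.5260,7.1439) (cross=34.531)
ex = (C−B)/|BC| = (0.5894,0.8078); ey = (-0.8078,0.5894)
P = B + 3.15·ex + -1.66·ey = (2.3660,5.4788)

2.37 5.48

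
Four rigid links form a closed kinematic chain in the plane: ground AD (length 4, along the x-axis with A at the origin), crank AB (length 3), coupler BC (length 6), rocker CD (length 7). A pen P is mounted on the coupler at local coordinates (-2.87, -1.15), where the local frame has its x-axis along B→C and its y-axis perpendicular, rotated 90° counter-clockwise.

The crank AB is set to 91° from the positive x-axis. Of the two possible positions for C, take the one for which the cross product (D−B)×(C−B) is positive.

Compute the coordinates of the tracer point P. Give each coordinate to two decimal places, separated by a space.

A=(0,0), D=(4.00,0)
B = A + 3.00·(cos91°, sin91°) = (-0.0524, 2.9995)
|BD| = 5.0417
circle(B,6.00) ∩ circle(D,7.00): a=1.2316, h=5.8722
  candidates: C₊=(4.4312,6.9867) cross=29.606; C₋=(-2.5561,-2.4531) cross=-29.606
  mode + wants cross > 0 → take C=(4.4312,6.9867) (cross=29.606)
ex = (C−B)/|BC| = (0.7473,0.6645); ey = (-0.6645,0.7473)
P = B + -2.87·ex + -1.15·ey = (-1.4328,0.2330)

-1.43 0.23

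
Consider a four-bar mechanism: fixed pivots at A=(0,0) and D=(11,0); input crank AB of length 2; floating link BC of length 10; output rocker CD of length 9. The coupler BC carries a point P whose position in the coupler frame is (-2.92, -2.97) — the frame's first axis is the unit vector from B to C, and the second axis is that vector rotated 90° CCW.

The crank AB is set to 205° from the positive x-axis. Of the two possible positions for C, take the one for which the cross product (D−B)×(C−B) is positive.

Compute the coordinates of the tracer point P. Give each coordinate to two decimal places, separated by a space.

-1.56 -5.00

A=(0,0), D=(11.00,0)
B = A + 2.00·(cos205°, sin205°) = (-1.8126, -0.8452)
|BD| = 12.8405
circle(B,10.00) ∩ circle(D,9.00): a=7.1601, h=6.9809
  candidates: C₊=(4.8724,6.5919) cross=89.638; C₋=(5.7915,-7.3397) cross=-89.638
  mode + wants cross > 0 → take C=(4.8724,6.5919) (cross=89.638)
ex = (C−B)/|BC| = (0.6685,0.7437); ey = (-0.7437,0.6685)
P = B + -2.92·ex + -2.97·ey = (-1.5558,-5.0023)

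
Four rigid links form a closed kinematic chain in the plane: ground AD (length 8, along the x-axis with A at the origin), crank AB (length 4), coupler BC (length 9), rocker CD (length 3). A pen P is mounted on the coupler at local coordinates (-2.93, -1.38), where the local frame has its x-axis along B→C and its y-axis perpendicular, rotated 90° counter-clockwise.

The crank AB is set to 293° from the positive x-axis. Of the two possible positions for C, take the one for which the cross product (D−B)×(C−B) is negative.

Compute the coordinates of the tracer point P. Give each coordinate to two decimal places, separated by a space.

A=(0,0), D=(8.00,0)
B = A + 4.00·(cos293°, sin293°) = (1.5629, -3.6820)
|BD| = 7.4157
circle(B,9.00) ∩ circle(D,3.00): a=8.5624, h=2.7722
  candidates: C₊=(7.6189,2.9757) cross=20.558; C₋=(10.3718,-1.8370) cross=-20.558
  mode - wants cross < 0 → take C=(10.3718,-1.8370) (cross=-20.558)
ex = (C−B)/|BC| = (0.9788,0.2050); ey = (-0.2050,0.9788)
P = B + -2.93·ex + -1.38·ey = (-1.0219,-5.6334)

-1.02 -5.63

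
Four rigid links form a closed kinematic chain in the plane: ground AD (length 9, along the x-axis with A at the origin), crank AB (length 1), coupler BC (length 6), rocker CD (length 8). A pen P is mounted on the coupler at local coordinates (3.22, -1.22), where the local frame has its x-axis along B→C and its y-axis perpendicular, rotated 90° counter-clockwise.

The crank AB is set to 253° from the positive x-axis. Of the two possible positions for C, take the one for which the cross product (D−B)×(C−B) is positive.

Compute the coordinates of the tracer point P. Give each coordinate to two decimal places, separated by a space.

A=(0,0), D=(9.00,0)
B = A + 1.00·(cos253°, sin253°) = (-0.2924, -0.9563)
|BD| = 9.3415
circle(B,6.00) ∩ circle(D,8.00): a=3.1720, h=5.0930
  candidates: C₊=(2.3416,4.4346) cross=47.576; C₋=(3.3844,-5.6978) cross=-47.576
  mode + wants cross > 0 → take C=(2.3416,4.4346) (cross=47.576)
ex = (C−B)/|BC| = (0.4390,0.8985); ey = (-0.8985,0.4390)
P = B + 3.22·ex + -1.22·ey = (2.2174,1.4013)

2.22 1.40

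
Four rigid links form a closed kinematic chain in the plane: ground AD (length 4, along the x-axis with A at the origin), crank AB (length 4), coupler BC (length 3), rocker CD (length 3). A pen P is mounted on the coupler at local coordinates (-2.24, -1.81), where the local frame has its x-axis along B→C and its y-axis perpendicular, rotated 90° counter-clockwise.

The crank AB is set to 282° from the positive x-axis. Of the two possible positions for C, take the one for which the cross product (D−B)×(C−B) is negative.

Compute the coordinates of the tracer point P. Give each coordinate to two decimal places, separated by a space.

-0.74 -6.33

A=(0,0), D=(4.00,0)
B = A + 4.00·(cos282°, sin282°) = (0.8316, -3.9126)
|BD| = 5.0346
circle(B,3.00) ∩ circle(D,3.00): a=2.5173, h=1.6320
  candidates: C₊=(1.1476,-0.9293) cross=8.216; C₋=(3.6841,-2.9833) cross=-8.216
  mode - wants cross < 0 → take C=(3.6841,-2.9833) (cross=-8.216)
ex = (C−B)/|BC| = (0.9508,0.3098); ey = (-0.3098,0.9508)
P = B + -2.24·ex + -1.81·ey = (-0.7375,-6.3274)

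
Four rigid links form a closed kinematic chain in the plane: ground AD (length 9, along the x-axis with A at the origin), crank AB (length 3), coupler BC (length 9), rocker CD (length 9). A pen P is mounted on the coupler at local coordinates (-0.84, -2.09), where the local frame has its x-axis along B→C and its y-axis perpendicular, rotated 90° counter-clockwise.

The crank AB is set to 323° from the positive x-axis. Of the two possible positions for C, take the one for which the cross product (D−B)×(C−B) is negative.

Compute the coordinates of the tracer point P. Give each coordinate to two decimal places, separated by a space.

A=(0,0), D=(9.00,0)
B = A + 3.00·(cos323°, sin323°) = (2.3959, -1.8054)
|BD| = 6.8464
circle(B,9.00) ∩ circle(D,9.00): a=3.4232, h=8.3236
  candidates: C₊=(3.5030,7.1262) cross=56.987; C₋=(7.8929,-8.9317) cross=-56.987
  mode - wants cross < 0 → take C=(7.8929,-8.9317) (cross=-56.987)
ex = (C−B)/|BC| = (0.6108,-0.7918); ey = (0.7918,0.6108)
P = B + -0.84·ex + -2.09·ey = (0.2280,-2.4169)

0.23 -2.42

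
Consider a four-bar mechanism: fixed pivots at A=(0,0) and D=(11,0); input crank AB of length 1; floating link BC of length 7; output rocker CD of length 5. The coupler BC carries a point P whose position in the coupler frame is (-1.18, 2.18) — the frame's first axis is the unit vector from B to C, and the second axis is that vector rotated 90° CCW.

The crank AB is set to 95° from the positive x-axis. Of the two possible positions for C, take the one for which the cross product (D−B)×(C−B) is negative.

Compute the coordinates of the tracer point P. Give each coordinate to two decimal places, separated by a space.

-0.30 3.47

A=(0,0), D=(11.00,0)
B = A + 1.00·(cos95°, sin95°) = (-0.0872, 0.9962)
|BD| = 11.1318
circle(B,7.00) ∩ circle(D,5.00): a=6.6439, h=2.2042
  candidates: C₊=(6.7273,2.5970) cross=24.537; C₋=(6.3328,-1.7937) cross=-24.537
  mode - wants cross < 0 → take C=(6.3328,-1.7937) (cross=-24.537)
ex = (C−B)/|BC| = (0.9171,-0.3986); ey = (0.3986,0.9171)
P = B + -1.18·ex + 2.18·ey = (-0.3005,3.4659)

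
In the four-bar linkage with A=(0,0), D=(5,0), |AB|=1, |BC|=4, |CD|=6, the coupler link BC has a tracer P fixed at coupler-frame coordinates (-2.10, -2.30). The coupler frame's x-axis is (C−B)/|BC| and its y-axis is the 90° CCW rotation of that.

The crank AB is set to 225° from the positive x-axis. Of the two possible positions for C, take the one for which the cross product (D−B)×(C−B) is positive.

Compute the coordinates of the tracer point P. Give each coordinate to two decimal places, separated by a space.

A=(0,0), D=(5.00,0)
B = A + 1.00·(cos225°, sin225°) = (-0.7071, -0.7071)
|BD| = 5.7507
circle(B,4.00) ∩ circle(D,6.00): a=1.1365, h=3.8352
  candidates: C₊=(-0.0508,3.2387) cross=22.055; C₋=(0.8923,-4.3734) cross=-22.055
  mode + wants cross > 0 → take C=(-0.0508,3.2387) (cross=22.055)
ex = (C−B)/|BC| = (0.1641,0.9864); ey = (-0.9864,0.1641)
P = B + -2.10·ex + -2.30·ey = (1.2172,-3.1560)

1.22 -3.16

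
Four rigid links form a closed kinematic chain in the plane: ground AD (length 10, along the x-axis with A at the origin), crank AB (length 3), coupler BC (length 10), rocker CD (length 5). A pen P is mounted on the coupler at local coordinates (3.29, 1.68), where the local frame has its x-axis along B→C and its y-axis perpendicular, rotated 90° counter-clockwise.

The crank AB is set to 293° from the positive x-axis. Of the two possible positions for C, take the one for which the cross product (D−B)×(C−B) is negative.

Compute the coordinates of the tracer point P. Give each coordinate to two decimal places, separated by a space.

A=(0,0), D=(10.00,0)
B = A + 3.00·(cos293°, sin293°) = (1.1722, -2.7615)
|BD| = 9.2497
circle(B,10.00) ∩ circle(D,5.00): a=8.6790, h=4.9673
  candidates: C₊=(7.9724,4.5704) cross=45.946; C₋=(10.9384,-4.9111) cross=-45.946
  mode - wants cross < 0 → take C=(10.9384,-4.9111) (cross=-45.946)
ex = (C−B)/|BC| = (0.9766,-0.2150); ey = (0.2150,0.9766)
P = B + 3.29·ex + 1.68·ey = (4.7464,-1.8280)

4.75 -1.83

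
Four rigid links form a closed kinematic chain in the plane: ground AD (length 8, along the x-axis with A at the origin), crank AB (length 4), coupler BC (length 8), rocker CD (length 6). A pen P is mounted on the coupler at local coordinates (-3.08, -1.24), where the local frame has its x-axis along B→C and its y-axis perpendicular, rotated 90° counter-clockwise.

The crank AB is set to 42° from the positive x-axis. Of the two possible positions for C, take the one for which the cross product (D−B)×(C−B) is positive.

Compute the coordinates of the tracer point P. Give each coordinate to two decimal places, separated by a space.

A=(0,0), D=(8.00,0)
B = A + 4.00·(cos42°, sin42°) = (2.9726, 2.6765)
|BD| = 5.6955
circle(B,8.00) ∩ circle(D,6.00): a=5.3058, h=5.9873
  candidates: C₊=(10.4697,5.4681) cross=34.101; C₋=(4.8424,-5.1019) cross=-34.101
  mode + wants cross > 0 → take C=(10.4697,5.4681) (cross=34.101)
ex = (C−B)/|BC| = (0.9371,0.3490); ey = (-0.3490,0.9371)
P = B + -3.08·ex + -1.24·ey = (0.5189,0.4397)

0.52 0.44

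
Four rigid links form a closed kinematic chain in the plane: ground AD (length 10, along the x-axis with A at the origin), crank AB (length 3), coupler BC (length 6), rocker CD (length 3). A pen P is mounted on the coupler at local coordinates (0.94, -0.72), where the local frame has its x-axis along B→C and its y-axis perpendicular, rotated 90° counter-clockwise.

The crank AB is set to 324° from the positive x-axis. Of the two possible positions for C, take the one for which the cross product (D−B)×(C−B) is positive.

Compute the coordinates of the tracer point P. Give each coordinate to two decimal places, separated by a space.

A=(0,0), D=(10.00,0)
B = A + 3.00·(cos324°, sin324°) = (2.4271, -1.7634)
|BD| = 7.7755
circle(B,6.00) ∩ circle(D,3.00): a=5.6240, h=2.0906
  candidates: C₊=(7.4304,1.5482) cross=16.256; C₋=(8.3786,-2.5241) cross=-16.256
  mode + wants cross > 0 → take C=(7.4304,1.5482) (cross=16.256)
ex = (C−B)/|BC| = (0.8339,0.5519); ey = (-0.5519,0.8339)
P = B + 0.94·ex + -0.72·ey = (3.6083,-1.8449)

3.61 -1.84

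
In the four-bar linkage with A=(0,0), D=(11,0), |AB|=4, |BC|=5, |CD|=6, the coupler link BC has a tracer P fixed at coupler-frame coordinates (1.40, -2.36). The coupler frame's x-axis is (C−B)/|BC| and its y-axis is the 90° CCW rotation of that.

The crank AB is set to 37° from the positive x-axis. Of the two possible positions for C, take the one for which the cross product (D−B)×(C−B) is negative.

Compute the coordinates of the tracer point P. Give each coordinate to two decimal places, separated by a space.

A=(0,0), D=(11.00,0)
B = A + 4.00·(cos37°, sin37°) = (3.1945, 2.4073)
|BD| = 8.1682
circle(B,5.00) ∩ circle(D,6.00): a=3.4108, h=3.6560
  candidates: C₊=(7.5313,4.8957) cross=29.863; C₋=(5.3764,-2.0916) cross=-29.863
  mode - wants cross < 0 → take C=(5.3764,-2.0916) (cross=-29.863)
ex = (C−B)/|BC| = (0.4364,-0.8998); ey = (0.8998,0.4364)
P = B + 1.40·ex + -2.36·ey = (1.6820,0.1178)

1.68 0.12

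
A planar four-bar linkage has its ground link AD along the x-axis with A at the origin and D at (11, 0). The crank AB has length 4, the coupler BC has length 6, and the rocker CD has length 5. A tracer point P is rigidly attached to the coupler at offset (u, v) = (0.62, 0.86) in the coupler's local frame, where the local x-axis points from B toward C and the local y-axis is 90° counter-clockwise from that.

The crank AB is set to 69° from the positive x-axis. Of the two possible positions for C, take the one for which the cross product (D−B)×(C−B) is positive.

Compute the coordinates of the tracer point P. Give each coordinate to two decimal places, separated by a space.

2.09 4.57

A=(0,0), D=(11.00,0)
B = A + 4.00·(cos69°, sin69°) = (1.4335, 3.7343)
|BD| = 10.2695
circle(B,6.00) ∩ circle(D,5.00): a=5.6703, h=1.9614
  candidates: C₊=(7.4289,3.4996) cross=20.143; C₋=(6.0024,-0.1548) cross=-20.143
  mode + wants cross > 0 → take C=(7.4289,3.4996) (cross=20.143)
ex = (C−B)/|BC| = (0.9992,-0.0391); ey = (0.0391,0.9992)
P = B + 0.62·ex + 0.86·ey = (2.0866,4.5694)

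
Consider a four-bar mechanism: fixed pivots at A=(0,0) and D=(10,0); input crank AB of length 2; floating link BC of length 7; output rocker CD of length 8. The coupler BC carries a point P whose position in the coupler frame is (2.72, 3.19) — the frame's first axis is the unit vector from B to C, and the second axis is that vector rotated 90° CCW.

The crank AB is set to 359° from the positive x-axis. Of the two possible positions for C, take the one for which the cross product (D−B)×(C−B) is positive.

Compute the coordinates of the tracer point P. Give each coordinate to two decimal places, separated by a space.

0.30 3.80

A=(0,0), D=(10.00,0)
B = A + 2.00·(cos359°, sin359°) = (1.9997, -0.0349)
|BD| = 8.0004
circle(B,7.00) ∩ circle(D,8.00): a=3.0627, h=6.2944
  candidates: C₊=(5.0349,6.2728) cross=50.358; C₋=(5.0899,-6.3159) cross=-50.358
  mode + wants cross > 0 → take C=(5.0349,6.2728) (cross=50.358)
ex = (C−B)/|BC| = (0.4336,0.9011); ey = (-0.9011,0.4336)
P = B + 2.72·ex + 3.19·ey = (0.3046,3.7993)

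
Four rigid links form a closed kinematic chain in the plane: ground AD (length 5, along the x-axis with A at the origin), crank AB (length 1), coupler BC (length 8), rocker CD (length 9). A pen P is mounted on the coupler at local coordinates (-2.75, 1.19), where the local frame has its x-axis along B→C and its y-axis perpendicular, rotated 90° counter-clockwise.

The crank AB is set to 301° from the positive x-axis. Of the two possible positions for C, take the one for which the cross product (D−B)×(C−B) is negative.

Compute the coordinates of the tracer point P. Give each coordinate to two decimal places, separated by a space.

A=(0,0), D=(5.00,0)
B = A + 1.00·(cos301°, sin301°) = (0.5150, -0.8572)
|BD| = 4.5661
circle(B,8.00) ∩ circle(D,9.00): a=0.4215, h=7.9889
  candidates: C₊=(-0.5706,7.0688) cross=36.478; C₋=(2.4288,-8.6249) cross=-36.478
  mode - wants cross < 0 → take C=(2.4288,-8.6249) (cross=-36.478)
ex = (C−B)/|BC| = (0.2392,-0.9710); ey = (0.9710,0.2392)
P = B + -2.75·ex + 1.19·ey = (1.0126,2.0977)

1.01 2.10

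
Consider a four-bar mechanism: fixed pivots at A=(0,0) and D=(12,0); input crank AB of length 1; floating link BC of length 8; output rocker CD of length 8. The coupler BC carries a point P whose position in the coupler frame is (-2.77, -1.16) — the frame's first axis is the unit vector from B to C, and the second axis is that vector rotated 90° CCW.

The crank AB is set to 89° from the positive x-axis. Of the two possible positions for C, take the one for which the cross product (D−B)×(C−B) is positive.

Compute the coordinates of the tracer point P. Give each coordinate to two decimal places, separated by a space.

A=(0,0), D=(12.00,0)
B = A + 1.00·(cos89°, sin89°) = (0.0175, 0.9998)
|BD| = 12.0242
circle(B,8.00) ∩ circle(D,8.00): a=6.0121, h=5.2778
  candidates: C₊=(6.4476,5.7594) cross=63.461; C₋=(5.5699,-4.7596) cross=-63.461
  mode + wants cross > 0 → take C=(6.4476,5.7594) (cross=63.461)
ex = (C−B)/|BC| = (0.8038,0.5949); ey = (-0.5949,0.8038)
P = B + -2.77·ex + -1.16·ey = (-1.5188,-1.5805)

-1.52 -1.58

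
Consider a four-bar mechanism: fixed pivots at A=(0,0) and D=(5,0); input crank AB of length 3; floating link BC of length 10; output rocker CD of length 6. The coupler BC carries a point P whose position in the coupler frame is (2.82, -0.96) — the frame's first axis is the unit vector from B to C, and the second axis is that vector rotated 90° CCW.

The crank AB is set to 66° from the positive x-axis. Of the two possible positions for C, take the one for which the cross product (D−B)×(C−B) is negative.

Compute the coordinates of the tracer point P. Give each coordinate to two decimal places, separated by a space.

A=(0,0), D=(5.00,0)
B = A + 3.00·(cos66°, sin66°) = (1.2202, 2.7406)
|BD| = 4.6688
circle(B,10.00) ∩ circle(D,6.00): a=9.1884, h=3.9463
  candidates: C₊=(10.9755,0.5419) cross=18.425; C₋=(6.3424,-5.8479) cross=-18.425
  mode - wants cross < 0 → take C=(6.3424,-5.8479) (cross=-18.425)
ex = (C−B)/|BC| = (0.5122,-0.8589); ey = (0.8589,0.5122)
P = B + 2.82·ex + -0.96·ey = (1.8402,-0.1731)

1.84 -0.17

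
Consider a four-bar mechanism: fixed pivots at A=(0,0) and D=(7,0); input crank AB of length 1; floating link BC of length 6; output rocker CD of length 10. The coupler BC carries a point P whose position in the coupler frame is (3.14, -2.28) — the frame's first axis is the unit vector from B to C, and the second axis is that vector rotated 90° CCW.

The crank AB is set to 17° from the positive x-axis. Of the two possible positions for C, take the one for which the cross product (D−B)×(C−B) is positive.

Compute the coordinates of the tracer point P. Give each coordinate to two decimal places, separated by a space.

2.06 4.01

A=(0,0), D=(7.00,0)
B = A + 1.00·(cos17°, sin17°) = (0.9563, 0.2924)
|BD| = 6.0508
circle(B,6.00) ∩ circle(D,10.00): a=-2.2632, h=5.5568
  candidates: C₊=(-1.0358,5.9520) cross=33.623; C₋=(-1.5728,-5.1486) cross=-33.623
  mode + wants cross > 0 → take C=(-1.0358,5.9520) (cross=33.623)
ex = (C−B)/|BC| = (-0.3320,0.9433); ey = (-0.9433,-0.3320)
P = B + 3.14·ex + -2.28·ey = (2.0645,4.0112)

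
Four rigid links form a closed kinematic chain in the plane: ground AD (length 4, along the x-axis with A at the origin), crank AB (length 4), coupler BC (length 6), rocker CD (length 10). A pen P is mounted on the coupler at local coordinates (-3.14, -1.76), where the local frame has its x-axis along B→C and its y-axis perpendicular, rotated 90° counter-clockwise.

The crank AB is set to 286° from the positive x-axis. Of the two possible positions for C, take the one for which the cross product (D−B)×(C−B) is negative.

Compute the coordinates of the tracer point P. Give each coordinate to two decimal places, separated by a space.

A=(0,0), D=(4.00,0)
B = A + 4.00·(cos286°, sin286°) = (1.1025, -3.8450)
|BD| = 4.8145
circle(B,6.00) ∩ circle(D,10.00): a=-4.2393, h=4.2460
  candidates: C₊=(-4.8397,-4.6754) cross=20.442; C₋=(1.9423,-9.7860) cross=-20.442
  mode - wants cross < 0 → take C=(1.9423,-9.7860) (cross=-20.442)
ex = (C−B)/|BC| = (0.1400,-0.9902); ey = (0.9902,0.1400)
P = B + -3.14·ex + -1.76·ey = (-1.0796,-0.9823)

-1.08 -0.98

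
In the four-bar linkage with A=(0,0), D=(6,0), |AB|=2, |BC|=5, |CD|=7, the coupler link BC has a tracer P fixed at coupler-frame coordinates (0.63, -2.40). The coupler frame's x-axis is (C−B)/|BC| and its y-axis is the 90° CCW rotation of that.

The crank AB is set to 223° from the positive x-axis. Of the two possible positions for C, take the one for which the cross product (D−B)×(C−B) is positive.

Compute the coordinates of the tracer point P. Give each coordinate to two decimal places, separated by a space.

A=(0,0), D=(6.00,0)
B = A + 2.00·(cos223°, sin223°) = (-1.4627, -1.3640)
|BD| = 7.5863
circle(B,5.00) ∩ circle(D,7.00): a=2.2114, h=4.4844
  candidates: C₊=(-0.0936,3.4449) cross=34.020; C₋=(1.5189,-5.3777) cross=-34.020
  mode + wants cross > 0 → take C=(-0.0936,3.4449) (cross=34.020)
ex = (C−B)/|BC| = (0.2738,0.9618); ey = (-0.9618,0.2738)
P = B + 0.63·ex + -2.40·ey = (1.0181,-1.4152)

1.02 -1.42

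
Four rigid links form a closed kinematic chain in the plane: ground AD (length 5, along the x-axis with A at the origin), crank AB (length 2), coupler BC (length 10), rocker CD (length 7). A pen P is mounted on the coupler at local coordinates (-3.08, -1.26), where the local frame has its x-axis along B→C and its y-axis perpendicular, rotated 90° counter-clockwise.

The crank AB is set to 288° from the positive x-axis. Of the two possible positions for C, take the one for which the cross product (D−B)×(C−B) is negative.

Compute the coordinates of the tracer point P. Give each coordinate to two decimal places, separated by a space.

-2.69 -2.27

A=(0,0), D=(5.00,0)
B = A + 2.00·(cos288°, sin288°) = (0.6180, -1.9021)
|BD| = 4.7770
circle(B,10.00) ∩ circle(D,7.00): a=7.7266, h=6.3482
  candidates: C₊=(5.1779,6.9977) cross=30.325; C₋=(10.2334,-4.6488) cross=-30.325
  mode - wants cross < 0 → take C=(10.2334,-4.6488) (cross=-30.325)
ex = (C−B)/|BC| = (0.9615,-0.2747); ey = (0.2747,0.9615)
P = B + -3.08·ex + -1.26·ey = (-2.6896,-2.2677)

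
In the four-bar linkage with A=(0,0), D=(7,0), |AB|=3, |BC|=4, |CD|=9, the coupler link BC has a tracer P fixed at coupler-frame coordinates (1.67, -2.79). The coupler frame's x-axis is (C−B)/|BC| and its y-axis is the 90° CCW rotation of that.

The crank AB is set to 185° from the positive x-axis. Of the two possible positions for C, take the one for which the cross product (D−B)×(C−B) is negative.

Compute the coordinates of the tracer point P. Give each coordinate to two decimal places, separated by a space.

-4.70 -3.03

A=(0,0), D=(7.00,0)
B = A + 3.00·(cos185°, sin185°) = (-2.9886, -0.2615)
|BD| = 9.9920
circle(B,4.00) ∩ circle(D,9.00): a=1.7434, h=3.6001
  candidates: C₊=(-1.3400,3.3830) cross=35.972; C₋=(-1.1516,-3.8147) cross=-35.972
  mode - wants cross < 0 → take C=(-1.1516,-3.8147) (cross=-35.972)
ex = (C−B)/|BC| = (0.4593,-0.8883); ey = (0.8883,0.4593)
P = B + 1.67·ex + -2.79·ey = (-4.7000,-3.0263)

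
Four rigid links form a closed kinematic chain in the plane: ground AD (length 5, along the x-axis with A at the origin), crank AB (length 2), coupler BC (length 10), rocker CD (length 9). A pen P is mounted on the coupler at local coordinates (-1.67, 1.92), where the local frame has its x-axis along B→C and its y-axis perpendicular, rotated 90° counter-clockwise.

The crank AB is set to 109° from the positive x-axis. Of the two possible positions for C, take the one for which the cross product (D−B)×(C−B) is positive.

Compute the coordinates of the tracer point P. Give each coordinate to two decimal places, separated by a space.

A=(0,0), D=(5.00,0)
B = A + 2.00·(cos109°, sin109°) = (-0.6511, 1.8910)
|BD| = 5.9591
circle(B,10.00) ∩ circle(D,9.00): a=4.5738, h=8.8927
  candidates: C₊=(6.5082,8.8727) cross=52.993; C₋=(0.8643,-7.9935) cross=-52.993
  mode + wants cross > 0 → take C=(6.5082,8.8727) (cross=52.993)
ex = (C−B)/|BC| = (0.7159,0.6982); ey = (-0.6982,0.7159)
P = B + -1.67·ex + 1.92·ey = (-3.1872,2.0997)

-3.19 2.10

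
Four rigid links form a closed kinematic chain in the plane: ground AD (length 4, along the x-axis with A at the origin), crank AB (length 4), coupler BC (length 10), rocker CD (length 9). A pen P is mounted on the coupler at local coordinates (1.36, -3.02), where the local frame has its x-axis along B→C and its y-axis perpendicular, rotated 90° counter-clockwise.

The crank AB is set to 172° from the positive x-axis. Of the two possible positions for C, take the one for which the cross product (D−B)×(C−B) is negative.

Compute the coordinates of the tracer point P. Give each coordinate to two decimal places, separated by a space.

-6.03 -2.03

A=(0,0), D=(4.00,0)
B = A + 4.00·(cos172°, sin172°) = (-3.9611, 0.5567)
|BD| = 7.9805
circle(B,10.00) ∩ circle(D,9.00): a=5.1807, h=8.5534
  candidates: C₊=(1.8036,8.7279) cross=68.261; C₋=(0.6103,-8.3373) cross=-68.261
  mode - wants cross < 0 → take C=(0.6103,-8.3373) (cross=-68.261)
ex = (C−B)/|BC| = (0.4571,-0.8894); ey = (0.8894,0.4571)
P = B + 1.36·ex + -3.02·ey = (-6.0253,-2.0334)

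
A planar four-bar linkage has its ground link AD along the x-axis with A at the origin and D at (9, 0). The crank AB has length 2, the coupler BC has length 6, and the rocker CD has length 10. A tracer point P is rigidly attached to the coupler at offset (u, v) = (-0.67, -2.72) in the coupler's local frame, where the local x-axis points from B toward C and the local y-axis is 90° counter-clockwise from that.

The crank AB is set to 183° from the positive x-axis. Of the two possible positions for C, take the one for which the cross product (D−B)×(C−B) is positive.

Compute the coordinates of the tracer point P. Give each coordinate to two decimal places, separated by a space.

A=(0,0), D=(9.00,0)
B = A + 2.00·(cos183°, sin183°) = (-1.9973, -0.1047)
|BD| = 10.9978
circle(B,6.00) ∩ circle(D,10.00): a=2.5892, h=5.4126
  candidates: C₊=(0.5403,5.3323) cross=59.526; C₋=(0.6433,-5.4924) cross=-59.526
  mode + wants cross > 0 → take C=(0.5403,5.3323) (cross=59.526)
ex = (C−B)/|BC| = (0.4229,0.9062); ey = (-0.9062,0.4229)
P = B + -0.67·ex + -2.72·ey = (0.1841,-1.8622)

0.18 -1.86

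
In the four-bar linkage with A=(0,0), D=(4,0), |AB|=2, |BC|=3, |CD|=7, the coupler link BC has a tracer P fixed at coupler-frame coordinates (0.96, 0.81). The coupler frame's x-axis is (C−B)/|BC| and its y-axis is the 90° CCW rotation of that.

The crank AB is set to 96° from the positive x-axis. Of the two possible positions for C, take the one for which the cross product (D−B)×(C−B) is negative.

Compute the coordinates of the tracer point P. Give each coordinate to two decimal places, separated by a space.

A=(0,0), D=(4.00,0)
B = A + 2.00·(cos96°, sin96°) = (-0.2091, 1.9890)
|BD| = 4.6554
circle(B,3.00) ∩ circle(D,7.00): a=-1.9684, h=2.2639
  candidates: C₊=(-1.0215,4.8769) cross=10.539; C₋=(-2.9560,0.7832) cross=-10.539
  mode - wants cross < 0 → take C=(-2.9560,0.7832) (cross=-10.539)
ex = (C−B)/|BC| = (-0.9157,-0.4019); ey = (0.4019,-0.9157)
P = B + 0.96·ex + 0.81·ey = (-0.7625,0.8615)

-0.76 0.86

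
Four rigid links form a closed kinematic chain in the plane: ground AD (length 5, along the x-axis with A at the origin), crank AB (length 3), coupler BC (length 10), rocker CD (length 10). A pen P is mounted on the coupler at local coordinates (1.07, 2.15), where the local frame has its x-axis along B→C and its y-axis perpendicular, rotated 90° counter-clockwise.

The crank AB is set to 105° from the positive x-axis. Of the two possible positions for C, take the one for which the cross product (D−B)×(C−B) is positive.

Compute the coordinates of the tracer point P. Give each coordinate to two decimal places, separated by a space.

-1.52 5.18

A=(0,0), D=(5.00,0)
B = A + 3.00·(cos105°, sin105°) = (-0.7765, 2.8978)
|BD| = 6.4626
circle(B,10.00) ∩ circle(D,10.00): a=3.2313, h=9.4636
  candidates: C₊=(6.3552,9.9077) cross=61.159; C₋=(-2.1316,-7.0100) cross=-61.159
  mode + wants cross > 0 → take C=(6.3552,9.9077) (cross=61.159)
ex = (C−B)/|BC| = (0.7132,0.7010); ey = (-0.7010,0.7132)
P = B + 1.07·ex + 2.15·ey = (-1.5205,5.1811)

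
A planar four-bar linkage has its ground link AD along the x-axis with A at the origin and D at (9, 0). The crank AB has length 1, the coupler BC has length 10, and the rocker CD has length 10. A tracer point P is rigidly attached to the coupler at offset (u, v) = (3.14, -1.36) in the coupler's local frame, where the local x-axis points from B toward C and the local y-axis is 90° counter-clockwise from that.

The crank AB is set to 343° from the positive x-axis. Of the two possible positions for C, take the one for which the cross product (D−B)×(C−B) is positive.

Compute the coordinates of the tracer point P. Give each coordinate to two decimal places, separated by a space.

A=(0,0), D=(9.00,0)
B = A + 1.00·(cos343°, sin343°) = (0.9563, -0.2924)
|BD| = 8.0490
circle(B,10.00) ∩ circle(D,10.00): a=4.0245, h=9.1544
  candidates: C₊=(4.6456,9.0022) cross=73.684; C₋=(5.3107,-9.2946) cross=-73.684
  mode + wants cross > 0 → take C=(4.6456,9.0022) (cross=73.684)
ex = (C−B)/|BC| = (0.3689,0.9295); ey = (-0.9295,0.3689)
P = B + 3.14·ex + -1.36·ey = (3.3788,2.1244)

3.38 2.12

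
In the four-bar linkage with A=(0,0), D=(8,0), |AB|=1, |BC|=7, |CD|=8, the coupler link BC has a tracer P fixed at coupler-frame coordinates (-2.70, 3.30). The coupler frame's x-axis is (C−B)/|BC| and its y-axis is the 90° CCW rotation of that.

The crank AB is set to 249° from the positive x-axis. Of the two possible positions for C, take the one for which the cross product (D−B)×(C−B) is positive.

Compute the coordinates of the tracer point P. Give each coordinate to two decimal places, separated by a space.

-4.43 -2.21

A=(0,0), D=(8.00,0)
B = A + 1.00·(cos249°, sin249°) = (-0.3584, -0.9336)
|BD| = 8.4103
circle(B,7.00) ∩ circle(D,8.00): a=3.3134, h=6.1661
  candidates: C₊=(2.2501,5.5623) cross=51.859; C₋=(3.6190,-6.6938) cross=-51.859
  mode + wants cross > 0 → take C=(2.2501,5.5623) (cross=51.859)
ex = (C−B)/|BC| = (0.3726,0.9280); ey = (-0.9280,0.3726)
P = B + -2.70·ex + 3.30·ey = (-4.4268,-2.2094)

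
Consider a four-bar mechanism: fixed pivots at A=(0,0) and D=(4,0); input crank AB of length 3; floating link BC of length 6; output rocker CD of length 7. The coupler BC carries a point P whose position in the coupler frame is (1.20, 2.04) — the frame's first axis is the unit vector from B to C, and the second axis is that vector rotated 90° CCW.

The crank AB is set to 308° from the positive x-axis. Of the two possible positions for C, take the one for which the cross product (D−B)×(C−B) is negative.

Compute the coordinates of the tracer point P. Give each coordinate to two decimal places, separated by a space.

A=(0,0), D=(4.00,0)
B = A + 3.00·(cos308°, sin308°) = (1.8470, -2.3640)
|BD| = 3.1975
circle(B,6.00) ∩ circle(D,7.00): a=-0.4341, h=5.9843
  candidates: C₊=(-2.8697,1.3445) cross=19.135; C₋=(5.9791,-6.7144) cross=-19.135
  mode - wants cross < 0 → take C=(5.9791,-6.7144) (cross=-19.135)
ex = (C−B)/|BC| = (0.6887,-0.7251); ey = (0.7251,0.6887)
P = B + 1.20·ex + 2.04·ey = (4.1525,-1.8292)

4.15 -1.83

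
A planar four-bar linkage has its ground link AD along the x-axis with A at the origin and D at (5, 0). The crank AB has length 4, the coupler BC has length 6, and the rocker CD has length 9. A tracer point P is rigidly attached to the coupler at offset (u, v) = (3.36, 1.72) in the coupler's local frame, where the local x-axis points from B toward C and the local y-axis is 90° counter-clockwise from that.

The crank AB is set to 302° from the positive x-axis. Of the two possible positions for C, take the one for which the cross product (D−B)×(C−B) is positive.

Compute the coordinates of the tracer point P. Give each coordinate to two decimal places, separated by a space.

-1.53 -4.36

A=(0,0), D=(5.00,0)
B = A + 4.00·(cos302°, sin302°) = (2.1197, -3.3922)
|BD| = 4.4501
circle(B,6.00) ∩ circle(D,9.00): a=-2.8310, h=5.2901
  candidates: C₊=(-3.7452,-2.1262) cross=23.541; C₋=(4.3198,-8.9743) cross=-23.541
  mode + wants cross > 0 → take C=(-3.7452,-2.1262) (cross=23.541)
ex = (C−B)/|BC| = (-0.9775,0.2110); ey = (-0.2110,-0.9775)
P = B + 3.36·ex + 1.72·ey = (-1.5276,-4.3645)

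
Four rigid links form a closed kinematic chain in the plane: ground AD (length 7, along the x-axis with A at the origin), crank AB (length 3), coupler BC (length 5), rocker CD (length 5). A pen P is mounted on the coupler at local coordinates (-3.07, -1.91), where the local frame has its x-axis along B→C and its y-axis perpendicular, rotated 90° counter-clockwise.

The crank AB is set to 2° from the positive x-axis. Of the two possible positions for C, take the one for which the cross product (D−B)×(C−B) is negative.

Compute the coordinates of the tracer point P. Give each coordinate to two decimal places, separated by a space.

A=(0,0), D=(7.00,0)
B = A + 3.00·(cos2°, sin2°) = (2.9982, 0.1047)
|BD| = 4.0032
circle(B,5.00) ∩ circle(D,5.00): a=2.0016, h=4.5819
  candidates: C₊=(5.1189,4.6327) cross=18.342; C₋=(4.8793,-4.5280) cross=-18.342
  mode - wants cross < 0 → take C=(4.8793,-4.5280) (cross=-18.342)
ex = (C−B)/|BC| = (0.3762,-0.9265); ey = (0.9265,0.3762)
P = B + -3.07·ex + -1.91·ey = (0.0735,2.2306)

0.07 2.23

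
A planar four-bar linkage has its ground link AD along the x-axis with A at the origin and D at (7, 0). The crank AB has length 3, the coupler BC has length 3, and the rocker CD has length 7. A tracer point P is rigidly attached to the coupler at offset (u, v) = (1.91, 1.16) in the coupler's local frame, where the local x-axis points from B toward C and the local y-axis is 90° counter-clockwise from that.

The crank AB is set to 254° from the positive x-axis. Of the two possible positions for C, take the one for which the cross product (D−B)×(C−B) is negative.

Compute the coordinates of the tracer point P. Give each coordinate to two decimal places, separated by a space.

A=(0,0), D=(7.00,0)
B = A + 3.00·(cos254°, sin254°) = (-0.8269, -2.8838)
|BD| = 8.3413
circle(B,3.00) ∩ circle(D,7.00): a=1.7729, h=2.4201
  candidates: C₊=(-0.0000,0.0000) cross=20.186; C₋=(1.6734,-4.5417) cross=-20.186
  mode - wants cross < 0 → take C=(1.6734,-4.5417) (cross=-20.186)
ex = (C−B)/|BC| = (0.8334,-0.5526); ey = (0.5526,0.8334)
P = B + 1.91·ex + 1.16·ey = (1.4060,-2.9725)

1.41 -2.97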